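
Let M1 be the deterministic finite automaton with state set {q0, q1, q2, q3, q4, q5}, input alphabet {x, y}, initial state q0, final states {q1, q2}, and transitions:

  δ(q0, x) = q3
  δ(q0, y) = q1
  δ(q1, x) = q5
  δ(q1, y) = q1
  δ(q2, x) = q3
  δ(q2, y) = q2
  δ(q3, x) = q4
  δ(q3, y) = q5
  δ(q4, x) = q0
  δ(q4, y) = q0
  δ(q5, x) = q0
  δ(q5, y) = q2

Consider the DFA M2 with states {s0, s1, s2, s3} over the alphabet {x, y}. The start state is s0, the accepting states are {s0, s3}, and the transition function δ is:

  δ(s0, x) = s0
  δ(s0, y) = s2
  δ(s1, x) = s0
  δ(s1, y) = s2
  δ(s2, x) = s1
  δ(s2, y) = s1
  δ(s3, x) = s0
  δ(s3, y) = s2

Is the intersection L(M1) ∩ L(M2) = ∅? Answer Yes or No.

Yes

Exploring the product automaton M1 × M2 from the start pair (q0, s0), following both machines on each input symbol, reaches 13 state pairs: (q0, s0), (q3, s0), (q1, s2), (q4, s0), (q5, s2), (q5, s1), (q1, s1), (q0, s2), (q0, s1), (q2, s1), (q2, s2), (q5, s0), (q3, s1).
M1 accepts in {q1, q2} and M2 accepts in {s0, s3}; no reachable pair has both components accepting, so no string drives both machines to acceptance simultaneously and L(M1) ∩ L(M2) = ∅.
So no string is accepted by both, and the intersection is empty.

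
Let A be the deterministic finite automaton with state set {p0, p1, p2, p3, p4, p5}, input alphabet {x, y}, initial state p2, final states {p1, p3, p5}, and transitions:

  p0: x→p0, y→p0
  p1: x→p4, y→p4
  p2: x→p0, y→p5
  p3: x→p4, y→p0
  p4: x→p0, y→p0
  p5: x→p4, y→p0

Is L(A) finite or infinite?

The useful states (reachable from p2 and able to reach an accepting state) are {p2, p5}.
Restricted to these states the transition graph has no cycle, so every accepting path has bounded length and L is finite.

finite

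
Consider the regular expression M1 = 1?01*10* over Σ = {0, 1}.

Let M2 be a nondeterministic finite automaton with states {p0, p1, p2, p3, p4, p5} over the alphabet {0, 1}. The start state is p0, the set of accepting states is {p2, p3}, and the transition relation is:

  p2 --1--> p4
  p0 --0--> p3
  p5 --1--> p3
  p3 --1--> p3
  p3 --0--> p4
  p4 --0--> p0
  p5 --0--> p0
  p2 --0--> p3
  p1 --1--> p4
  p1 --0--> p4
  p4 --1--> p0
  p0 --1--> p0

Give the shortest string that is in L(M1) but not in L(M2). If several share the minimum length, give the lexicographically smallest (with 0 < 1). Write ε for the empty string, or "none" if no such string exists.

The string 010 is accepted by M1 but not by M2.
No shorter string lies in the difference, and 010 is the lexicographically first length-3 string in L(M1) \ L(M2).

010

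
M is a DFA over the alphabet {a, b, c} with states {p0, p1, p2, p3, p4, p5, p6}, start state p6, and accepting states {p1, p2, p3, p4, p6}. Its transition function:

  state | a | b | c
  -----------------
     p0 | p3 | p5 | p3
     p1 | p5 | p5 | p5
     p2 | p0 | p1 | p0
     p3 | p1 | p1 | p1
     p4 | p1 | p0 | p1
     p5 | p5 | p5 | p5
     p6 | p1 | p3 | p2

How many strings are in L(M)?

The useful subgraph on states {p0, p1, p2, p3, p6} is acyclic, so L(M) is finite; the longest accepting path visits 5 useful states, giving maximum string length 4.
Counting accepting paths from p6 by length: 1 of length 0, 3 of length 1, 4 of length 2, 4 of length 3, 12 of length 4. Total 24.

24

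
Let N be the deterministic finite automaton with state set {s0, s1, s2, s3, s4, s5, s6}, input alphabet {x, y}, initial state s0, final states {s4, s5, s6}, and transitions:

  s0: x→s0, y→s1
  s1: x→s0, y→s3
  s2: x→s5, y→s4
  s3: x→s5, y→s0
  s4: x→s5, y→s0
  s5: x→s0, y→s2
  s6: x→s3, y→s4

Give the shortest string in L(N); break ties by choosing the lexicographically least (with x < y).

A breadth-first search from s0 reaches an accepting state first via the path s0 → s1 → s3 → s5 on input yyx.
No string of length < 3 is accepted (BFS exhausts all shorter strings without reaching an accepting state), and yyx is the lexicographically least accepting string of length 3.

yyx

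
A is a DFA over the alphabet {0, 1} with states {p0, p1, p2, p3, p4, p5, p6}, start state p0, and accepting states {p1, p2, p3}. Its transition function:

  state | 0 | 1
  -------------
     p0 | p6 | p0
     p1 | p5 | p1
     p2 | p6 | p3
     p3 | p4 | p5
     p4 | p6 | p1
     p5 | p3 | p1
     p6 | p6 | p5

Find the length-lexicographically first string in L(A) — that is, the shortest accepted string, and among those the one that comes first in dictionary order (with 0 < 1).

A breadth-first search from p0 reaches an accepting state first via the path p0 → p6 → p5 → p3 on input 010.
No string of length < 3 is accepted (BFS exhausts all shorter strings without reaching an accepting state), and 010 is the lexicographically least accepting string of length 3.

010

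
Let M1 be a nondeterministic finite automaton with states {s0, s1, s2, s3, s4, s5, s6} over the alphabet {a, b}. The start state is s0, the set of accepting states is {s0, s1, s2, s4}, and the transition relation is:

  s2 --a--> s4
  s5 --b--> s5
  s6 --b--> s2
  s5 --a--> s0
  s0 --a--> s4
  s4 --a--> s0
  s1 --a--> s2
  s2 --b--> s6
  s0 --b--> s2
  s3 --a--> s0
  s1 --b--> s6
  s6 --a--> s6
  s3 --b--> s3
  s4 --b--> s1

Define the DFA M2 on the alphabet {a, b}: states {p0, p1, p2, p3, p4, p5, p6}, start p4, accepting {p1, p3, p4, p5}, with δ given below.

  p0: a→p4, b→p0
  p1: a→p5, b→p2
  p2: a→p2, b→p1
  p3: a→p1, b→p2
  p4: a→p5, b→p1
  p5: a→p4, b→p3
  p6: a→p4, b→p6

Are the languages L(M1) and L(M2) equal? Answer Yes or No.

Exploring the product automaton M1 × M2 from the start pair (s0, p4), following both machines on each input symbol, reaches 5 state pairs: (s0, p4), (s4, p5), (s2, p1), (s1, p3), (s6, p2).
M1 accepts in {s0, s1, s2, s4} and M2 accepts in {p1, p3, p4, p5}. In every reachable pair the two components are either both accepting — (s0, p4), (s4, p5), (s2, p1), (s1, p3) — or both non-accepting, so no string is accepted by exactly one of the machines: L(M1) \ L(M2) and L(M2) \ L(M1) are both empty.
Hence every string is accepted by M1 iff it is accepted by M2, and the two languages coincide.

Yes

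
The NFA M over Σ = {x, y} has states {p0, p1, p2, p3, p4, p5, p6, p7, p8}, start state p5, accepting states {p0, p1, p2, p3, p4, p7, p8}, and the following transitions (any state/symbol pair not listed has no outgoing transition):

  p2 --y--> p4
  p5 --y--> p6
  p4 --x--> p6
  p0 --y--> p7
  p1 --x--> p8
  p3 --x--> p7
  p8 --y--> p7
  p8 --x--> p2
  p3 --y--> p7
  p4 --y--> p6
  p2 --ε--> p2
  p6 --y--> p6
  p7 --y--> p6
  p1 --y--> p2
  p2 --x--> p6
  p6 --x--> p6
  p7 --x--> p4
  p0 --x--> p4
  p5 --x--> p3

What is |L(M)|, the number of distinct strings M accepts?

The useful subgraph on states {p3, p4, p5, p7} is acyclic, so L(M) is finite; the longest accepting path visits 4 useful states, giving maximum string length 3.
Counting accepting paths from p5 by length: 1 of length 1, 2 of length 2, 2 of length 3. Total 5.

5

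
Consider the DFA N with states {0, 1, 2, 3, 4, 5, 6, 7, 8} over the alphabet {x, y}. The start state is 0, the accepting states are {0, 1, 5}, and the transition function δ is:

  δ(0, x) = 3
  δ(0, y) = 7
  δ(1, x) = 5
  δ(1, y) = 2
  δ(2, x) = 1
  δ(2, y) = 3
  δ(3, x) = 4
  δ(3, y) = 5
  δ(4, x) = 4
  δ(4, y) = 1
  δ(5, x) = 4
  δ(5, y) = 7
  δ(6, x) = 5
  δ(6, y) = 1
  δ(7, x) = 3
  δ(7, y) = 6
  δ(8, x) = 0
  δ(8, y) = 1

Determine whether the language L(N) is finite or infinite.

infinite

State 1 is reachable from the start and can reach an accepting state, and it lies on the cycle 1 → 2 → 1.
Traversing that cycle any number of times yields accepted strings of unbounded length, so the language is infinite.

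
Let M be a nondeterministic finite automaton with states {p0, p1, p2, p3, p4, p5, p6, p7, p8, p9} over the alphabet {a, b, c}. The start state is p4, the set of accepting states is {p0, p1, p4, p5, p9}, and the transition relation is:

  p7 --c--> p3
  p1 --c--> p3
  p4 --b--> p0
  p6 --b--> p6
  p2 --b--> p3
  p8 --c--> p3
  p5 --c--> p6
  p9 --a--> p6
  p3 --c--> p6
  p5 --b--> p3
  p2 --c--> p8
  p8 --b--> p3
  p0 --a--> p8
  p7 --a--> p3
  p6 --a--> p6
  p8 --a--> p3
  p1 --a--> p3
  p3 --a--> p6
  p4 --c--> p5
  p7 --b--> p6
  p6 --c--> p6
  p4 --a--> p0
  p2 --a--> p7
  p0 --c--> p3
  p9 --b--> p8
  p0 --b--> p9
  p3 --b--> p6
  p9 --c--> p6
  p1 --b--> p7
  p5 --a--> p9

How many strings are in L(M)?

The useful subgraph on states {p0, p4, p5, p9} is acyclic, so L(M) is finite; the longest accepting path visits 3 useful states, giving maximum string length 2.
Counting accepting paths from p4 by length: 1 of length 0, 3 of length 1, 3 of length 2. Total 7.

7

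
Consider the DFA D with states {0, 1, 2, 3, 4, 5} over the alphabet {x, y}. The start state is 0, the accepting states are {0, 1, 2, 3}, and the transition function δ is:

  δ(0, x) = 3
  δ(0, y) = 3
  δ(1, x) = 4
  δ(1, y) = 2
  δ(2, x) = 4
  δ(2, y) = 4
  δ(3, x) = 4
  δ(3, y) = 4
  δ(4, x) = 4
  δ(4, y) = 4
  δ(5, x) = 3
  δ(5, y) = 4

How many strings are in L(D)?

3

The useful subgraph on states {0, 3} is acyclic, so L(D) is finite; the longest accepting path visits 2 useful states, giving maximum string length 1.
Counting accepting paths from 0 by length: 1 of length 0, 2 of length 1. Total 3.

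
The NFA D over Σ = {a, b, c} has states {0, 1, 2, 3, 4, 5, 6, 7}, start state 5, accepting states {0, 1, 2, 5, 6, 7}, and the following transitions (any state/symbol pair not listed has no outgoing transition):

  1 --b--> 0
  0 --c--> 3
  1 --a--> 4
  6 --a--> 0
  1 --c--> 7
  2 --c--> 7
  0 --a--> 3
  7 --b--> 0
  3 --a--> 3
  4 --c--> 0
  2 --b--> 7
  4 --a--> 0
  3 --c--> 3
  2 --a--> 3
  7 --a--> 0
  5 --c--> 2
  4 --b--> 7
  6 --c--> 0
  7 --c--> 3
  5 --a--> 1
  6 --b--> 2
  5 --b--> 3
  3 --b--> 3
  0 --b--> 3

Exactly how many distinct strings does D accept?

The useful subgraph on states {0, 1, 2, 4, 5, 7} is acyclic, so L(D) is finite; the longest accepting path visits 5 useful states, giving maximum string length 4.
Counting accepting paths from 5 by length: 1 of length 0, 2 of length 1, 4 of length 2, 9 of length 3, 2 of length 4. Total 18.

18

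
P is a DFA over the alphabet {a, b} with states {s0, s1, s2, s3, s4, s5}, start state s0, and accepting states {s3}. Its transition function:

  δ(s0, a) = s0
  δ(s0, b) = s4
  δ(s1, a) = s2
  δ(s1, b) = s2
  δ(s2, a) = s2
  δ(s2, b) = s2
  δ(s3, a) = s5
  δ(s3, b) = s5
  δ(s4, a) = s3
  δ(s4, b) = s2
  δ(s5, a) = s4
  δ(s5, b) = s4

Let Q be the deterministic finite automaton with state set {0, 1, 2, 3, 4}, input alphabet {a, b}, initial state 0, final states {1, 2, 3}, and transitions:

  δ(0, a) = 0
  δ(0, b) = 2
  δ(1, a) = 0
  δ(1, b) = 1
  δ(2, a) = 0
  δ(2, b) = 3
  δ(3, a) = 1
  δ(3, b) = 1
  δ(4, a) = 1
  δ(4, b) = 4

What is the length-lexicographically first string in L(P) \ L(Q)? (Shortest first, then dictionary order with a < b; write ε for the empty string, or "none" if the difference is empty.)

ba

The string ba is accepted by P but not by Q.
No shorter string lies in the difference, and ba is the lexicographically first length-2 string in L(P) \ L(Q).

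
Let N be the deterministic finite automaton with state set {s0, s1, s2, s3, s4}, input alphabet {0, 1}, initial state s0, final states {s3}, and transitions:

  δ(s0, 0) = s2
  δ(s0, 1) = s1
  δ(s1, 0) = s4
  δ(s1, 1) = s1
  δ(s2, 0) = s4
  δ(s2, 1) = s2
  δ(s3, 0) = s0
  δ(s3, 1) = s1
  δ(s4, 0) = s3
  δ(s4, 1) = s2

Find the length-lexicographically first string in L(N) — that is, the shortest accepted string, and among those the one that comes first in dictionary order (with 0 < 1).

000

A breadth-first search from s0 reaches an accepting state first via the path s0 → s2 → s4 → s3 on input 000.
No string of length < 3 is accepted (BFS exhausts all shorter strings without reaching an accepting state), and 000 is the lexicographically least accepting string of length 3.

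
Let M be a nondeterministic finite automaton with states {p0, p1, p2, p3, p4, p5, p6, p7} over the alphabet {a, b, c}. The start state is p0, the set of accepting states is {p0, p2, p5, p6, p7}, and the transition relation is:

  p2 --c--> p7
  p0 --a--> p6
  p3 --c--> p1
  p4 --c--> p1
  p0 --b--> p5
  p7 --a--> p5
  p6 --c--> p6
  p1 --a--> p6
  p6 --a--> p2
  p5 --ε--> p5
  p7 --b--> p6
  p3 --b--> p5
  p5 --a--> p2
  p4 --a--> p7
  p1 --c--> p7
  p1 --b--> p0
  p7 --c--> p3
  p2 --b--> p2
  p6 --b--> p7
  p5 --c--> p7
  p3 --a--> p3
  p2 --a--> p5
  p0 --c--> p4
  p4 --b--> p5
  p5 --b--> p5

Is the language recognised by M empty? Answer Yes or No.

No

The empty string ε is accepted: the run p0 ends in the accepting state p0.
Since at least one string is accepted, L(M) is not empty.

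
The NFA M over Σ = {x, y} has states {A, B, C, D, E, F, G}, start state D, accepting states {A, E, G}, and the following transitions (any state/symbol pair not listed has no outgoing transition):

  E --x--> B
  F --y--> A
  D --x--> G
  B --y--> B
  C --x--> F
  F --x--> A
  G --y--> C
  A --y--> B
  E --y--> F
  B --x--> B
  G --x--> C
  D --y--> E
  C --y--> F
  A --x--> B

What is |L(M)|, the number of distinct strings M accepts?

12

The useful subgraph on states {A, C, D, E, F, G} is acyclic, so L(M) is finite; the longest accepting path visits 5 useful states, giving maximum string length 4.
Counting accepting paths from D by length: 2 of length 1, 2 of length 3, 8 of length 4. Total 12.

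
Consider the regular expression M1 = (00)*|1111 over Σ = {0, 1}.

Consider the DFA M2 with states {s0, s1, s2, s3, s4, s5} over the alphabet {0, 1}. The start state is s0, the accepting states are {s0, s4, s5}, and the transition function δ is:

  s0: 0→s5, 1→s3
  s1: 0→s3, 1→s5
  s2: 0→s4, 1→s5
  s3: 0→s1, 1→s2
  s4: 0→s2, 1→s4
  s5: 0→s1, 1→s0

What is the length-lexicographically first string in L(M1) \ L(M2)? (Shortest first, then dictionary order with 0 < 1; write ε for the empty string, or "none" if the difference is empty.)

00

The string 00 is accepted by M1 but not by M2.
No shorter string lies in the difference, and 00 is the lexicographically first length-2 string in L(M1) \ L(M2).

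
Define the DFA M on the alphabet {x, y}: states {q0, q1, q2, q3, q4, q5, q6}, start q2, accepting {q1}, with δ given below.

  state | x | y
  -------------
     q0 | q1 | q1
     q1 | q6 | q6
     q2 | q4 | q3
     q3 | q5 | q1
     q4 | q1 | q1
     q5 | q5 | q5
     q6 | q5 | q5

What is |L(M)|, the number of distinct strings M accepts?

3

The useful subgraph on states {q1, q2, q3, q4} is acyclic, so L(M) is finite; the longest accepting path visits 3 useful states, giving maximum string length 2.
Counting accepting paths from q2 by length: 3 of length 2. Total 3.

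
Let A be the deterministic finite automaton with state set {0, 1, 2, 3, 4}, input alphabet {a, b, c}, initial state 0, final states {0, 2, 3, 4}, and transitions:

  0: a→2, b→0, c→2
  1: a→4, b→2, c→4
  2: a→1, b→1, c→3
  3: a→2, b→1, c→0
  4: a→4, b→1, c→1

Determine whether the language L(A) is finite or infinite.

infinite

State 0 is reachable from the start and can reach an accepting state, and it lies on the cycle 0 → 0.
Traversing that cycle any number of times yields accepted strings of unbounded length, so the language is infinite.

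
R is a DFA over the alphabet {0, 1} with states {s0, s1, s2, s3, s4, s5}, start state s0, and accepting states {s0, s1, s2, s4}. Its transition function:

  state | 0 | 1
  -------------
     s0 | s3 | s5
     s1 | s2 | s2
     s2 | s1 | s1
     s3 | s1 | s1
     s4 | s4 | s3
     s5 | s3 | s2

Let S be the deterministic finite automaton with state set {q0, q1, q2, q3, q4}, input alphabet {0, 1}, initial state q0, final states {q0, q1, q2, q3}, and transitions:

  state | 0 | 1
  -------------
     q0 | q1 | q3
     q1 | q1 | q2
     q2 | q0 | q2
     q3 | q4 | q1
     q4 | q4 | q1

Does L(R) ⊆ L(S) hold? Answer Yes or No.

No

The string 100 is in L(R) but not in L(S).
So L(R) ⊄ L(S).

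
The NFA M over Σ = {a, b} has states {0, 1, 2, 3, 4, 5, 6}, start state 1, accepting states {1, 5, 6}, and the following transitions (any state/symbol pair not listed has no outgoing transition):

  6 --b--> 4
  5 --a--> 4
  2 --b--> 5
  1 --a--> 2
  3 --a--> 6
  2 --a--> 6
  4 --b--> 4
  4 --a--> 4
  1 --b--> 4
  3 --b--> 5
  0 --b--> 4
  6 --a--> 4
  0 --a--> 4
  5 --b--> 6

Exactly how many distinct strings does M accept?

4

The useful subgraph on states {1, 2, 5, 6} is acyclic, so L(M) is finite; the longest accepting path visits 4 useful states, giving maximum string length 3.
Counting accepting paths from 1 by length: 1 of length 0, 2 of length 2, 1 of length 3. Total 4.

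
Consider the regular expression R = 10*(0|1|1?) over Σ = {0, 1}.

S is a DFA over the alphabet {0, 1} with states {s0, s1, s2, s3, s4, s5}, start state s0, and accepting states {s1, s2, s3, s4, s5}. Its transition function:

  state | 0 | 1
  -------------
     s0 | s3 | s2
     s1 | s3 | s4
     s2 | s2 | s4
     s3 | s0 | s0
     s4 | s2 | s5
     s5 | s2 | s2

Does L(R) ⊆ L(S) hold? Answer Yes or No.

Converting the expression R to a DFA (subset construction, then merging equivalent states) gives the minimal DFA with states {r0, r1, r2, r3}, start state r0, accepting states {r2, r3} and transitions r0: 0→r1, 1→r2; r1: 0→r1, 1→r1; r2: 0→r2, 1→r3; r3: 0→r1, 1→r1.
Exploring the product automaton R × S from the start pair (r0, s0), following both machines on each input symbol, reaches 8 state pairs: (r0, s0), (r1, s3), (r2, s2), (r1, s0), (r3, s4), (r1, s2), (r1, s5), (r1, s4).
R accepts in {r2, r3} and S accepts in {s1, s2, s3, s4, s5}. The reachable pairs whose R-component is accepting are (r2, s2), (r3, s4); in each of them the S-component is accepting too, so the product for L(R) \ L(S) (R-component accepting, S-component rejecting) has no reachable accepting pair and the difference is empty.
Hence every string in L(R) is also in L(S).

Yes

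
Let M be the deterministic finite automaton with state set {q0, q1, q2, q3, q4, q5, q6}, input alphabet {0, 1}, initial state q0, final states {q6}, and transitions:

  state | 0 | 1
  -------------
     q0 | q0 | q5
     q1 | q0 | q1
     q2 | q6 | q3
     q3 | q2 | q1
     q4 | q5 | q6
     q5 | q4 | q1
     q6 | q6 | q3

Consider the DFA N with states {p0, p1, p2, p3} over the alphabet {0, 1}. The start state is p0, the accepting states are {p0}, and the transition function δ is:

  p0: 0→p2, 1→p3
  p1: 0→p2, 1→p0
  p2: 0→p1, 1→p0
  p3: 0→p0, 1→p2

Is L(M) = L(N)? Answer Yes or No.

No

The string 101 is accepted by M but rejected by N.
So L(M) ≠ L(N).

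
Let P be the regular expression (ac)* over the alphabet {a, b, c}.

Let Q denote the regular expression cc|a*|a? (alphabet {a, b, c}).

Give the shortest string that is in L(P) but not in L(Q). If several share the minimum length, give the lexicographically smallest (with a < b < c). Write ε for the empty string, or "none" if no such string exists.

ac

The string ac is accepted by P but not by Q.
No shorter string lies in the difference, and ac is the lexicographically first length-2 string in L(P) \ L(Q).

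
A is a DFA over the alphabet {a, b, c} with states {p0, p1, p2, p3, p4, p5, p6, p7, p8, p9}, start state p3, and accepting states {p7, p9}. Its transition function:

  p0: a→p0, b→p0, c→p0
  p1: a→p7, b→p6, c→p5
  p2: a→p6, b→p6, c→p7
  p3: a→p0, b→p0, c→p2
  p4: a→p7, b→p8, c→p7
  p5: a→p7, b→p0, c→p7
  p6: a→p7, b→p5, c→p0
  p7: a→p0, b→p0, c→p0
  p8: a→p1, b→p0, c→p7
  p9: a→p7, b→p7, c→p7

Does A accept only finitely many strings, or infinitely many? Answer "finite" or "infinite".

finite

The useful states (reachable from p3 and able to reach an accepting state) are {p2, p3, p5, p6, p7}.
Restricted to these states the transition graph has no cycle, so every accepting path has bounded length and L is finite.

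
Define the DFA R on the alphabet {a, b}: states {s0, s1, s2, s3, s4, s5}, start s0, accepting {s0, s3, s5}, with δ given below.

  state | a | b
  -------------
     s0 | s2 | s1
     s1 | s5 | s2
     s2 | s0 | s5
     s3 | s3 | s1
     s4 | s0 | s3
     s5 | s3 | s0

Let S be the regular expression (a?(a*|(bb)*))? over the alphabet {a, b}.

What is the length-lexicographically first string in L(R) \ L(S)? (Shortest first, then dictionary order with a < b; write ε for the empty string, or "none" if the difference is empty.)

ab

The string ab is accepted by R but not by S.
No shorter string lies in the difference, and ab is the lexicographically first length-2 string in L(R) \ L(S).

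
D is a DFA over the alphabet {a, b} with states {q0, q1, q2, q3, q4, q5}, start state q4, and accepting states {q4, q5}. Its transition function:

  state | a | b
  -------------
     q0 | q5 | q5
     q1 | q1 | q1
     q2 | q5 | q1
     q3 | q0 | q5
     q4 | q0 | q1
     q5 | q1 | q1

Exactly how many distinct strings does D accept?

3

The useful subgraph on states {q0, q4, q5} is acyclic, so L(D) is finite; the longest accepting path visits 3 useful states, giving maximum string length 2.
Counting accepting paths from q4 by length: 1 of length 0, 2 of length 2. Total 3.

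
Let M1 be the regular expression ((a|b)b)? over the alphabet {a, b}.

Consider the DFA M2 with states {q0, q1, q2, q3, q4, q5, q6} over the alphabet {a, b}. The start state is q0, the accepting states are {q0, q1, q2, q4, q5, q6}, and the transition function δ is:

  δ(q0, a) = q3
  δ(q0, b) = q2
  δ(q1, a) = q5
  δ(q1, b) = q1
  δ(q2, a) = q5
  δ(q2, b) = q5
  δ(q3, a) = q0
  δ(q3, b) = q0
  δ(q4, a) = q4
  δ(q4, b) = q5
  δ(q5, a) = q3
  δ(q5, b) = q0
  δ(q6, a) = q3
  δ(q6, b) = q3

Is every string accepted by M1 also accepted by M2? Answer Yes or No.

Converting the expression M1 to a DFA (subset construction, then merging equivalent states) gives the minimal DFA with states {r0, r1, r2, r3}, start state r0, accepting states {r0, r3} and transitions r0: a→r1, b→r1; r1: a→r2, b→r3; r2: a→r2, b→r2; r3: a→r2, b→r2.
Exploring the product automaton M1 × M2 from the start pair (r0, q0), following both machines on each input symbol, reaches 9 state pairs: (r0, q0), (r1, q3), (r1, q2), (r2, q0), (r3, q0), (r2, q5), (r3, q5), (r2, q3), (r2, q2).
M1 accepts in {r0, r3} and M2 accepts in {q0, q1, q2, q4, q5, q6}. The reachable pairs whose M1-component is accepting are (r0, q0), (r3, q0), (r3, q5); in each of them the M2-component is accepting too, so the product for L(M1) \ L(M2) (M1-component accepting, M2-component rejecting) has no reachable accepting pair and the difference is empty.
Hence every string in L(M1) is also in L(M2).

Yes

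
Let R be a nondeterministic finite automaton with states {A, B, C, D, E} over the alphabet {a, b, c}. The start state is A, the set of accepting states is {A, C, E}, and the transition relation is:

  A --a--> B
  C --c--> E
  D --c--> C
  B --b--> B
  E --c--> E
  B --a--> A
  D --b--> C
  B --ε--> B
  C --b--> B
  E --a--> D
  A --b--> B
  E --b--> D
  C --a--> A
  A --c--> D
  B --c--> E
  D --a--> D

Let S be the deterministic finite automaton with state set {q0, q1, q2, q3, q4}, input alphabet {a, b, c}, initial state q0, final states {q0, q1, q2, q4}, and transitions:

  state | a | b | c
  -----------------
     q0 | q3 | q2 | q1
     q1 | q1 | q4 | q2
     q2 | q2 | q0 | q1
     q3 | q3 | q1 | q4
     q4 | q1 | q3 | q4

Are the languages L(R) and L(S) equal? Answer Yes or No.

The string aa is accepted by R but rejected by S.
So L(R) ≠ L(S).

No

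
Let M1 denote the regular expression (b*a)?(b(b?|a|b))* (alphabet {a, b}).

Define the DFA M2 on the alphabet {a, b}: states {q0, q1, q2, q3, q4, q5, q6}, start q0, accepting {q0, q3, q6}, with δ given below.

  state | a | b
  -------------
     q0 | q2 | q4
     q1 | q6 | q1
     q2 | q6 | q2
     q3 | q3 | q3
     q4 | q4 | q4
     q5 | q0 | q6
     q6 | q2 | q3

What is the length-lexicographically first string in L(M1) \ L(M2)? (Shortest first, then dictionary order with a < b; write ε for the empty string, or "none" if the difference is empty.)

a

The string a is accepted by M1 but not by M2.
No shorter string lies in the difference, and a is the lexicographically first length-1 string in L(M1) \ L(M2).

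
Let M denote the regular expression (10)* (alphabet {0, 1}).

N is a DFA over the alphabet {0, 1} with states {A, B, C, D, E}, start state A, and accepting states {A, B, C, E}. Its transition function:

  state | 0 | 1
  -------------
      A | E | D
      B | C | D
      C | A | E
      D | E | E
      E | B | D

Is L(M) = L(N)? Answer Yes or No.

The string 0 is accepted by N but rejected by M.
So L(M) ≠ L(N).

No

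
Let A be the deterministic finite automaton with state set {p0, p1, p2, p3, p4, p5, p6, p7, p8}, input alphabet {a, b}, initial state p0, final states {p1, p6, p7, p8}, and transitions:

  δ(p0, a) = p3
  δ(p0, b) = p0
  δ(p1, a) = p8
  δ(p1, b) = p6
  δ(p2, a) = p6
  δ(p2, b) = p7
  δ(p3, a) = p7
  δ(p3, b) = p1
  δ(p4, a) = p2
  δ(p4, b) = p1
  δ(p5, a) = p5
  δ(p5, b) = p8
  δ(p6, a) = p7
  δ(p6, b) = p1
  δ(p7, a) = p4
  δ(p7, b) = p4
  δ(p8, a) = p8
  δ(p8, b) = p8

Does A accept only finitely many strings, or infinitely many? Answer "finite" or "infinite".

State p0 is reachable from the start and can reach an accepting state, and it lies on the cycle p0 → p0.
Traversing that cycle any number of times yields accepted strings of unbounded length, so the language is infinite.

infinite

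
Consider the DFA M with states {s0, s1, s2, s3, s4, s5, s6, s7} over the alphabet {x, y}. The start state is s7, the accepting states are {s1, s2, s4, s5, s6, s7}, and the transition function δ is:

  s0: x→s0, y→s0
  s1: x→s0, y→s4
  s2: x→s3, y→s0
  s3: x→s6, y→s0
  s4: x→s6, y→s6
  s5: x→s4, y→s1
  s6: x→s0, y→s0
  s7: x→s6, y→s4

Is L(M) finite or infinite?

finite

The useful states (reachable from s7 and able to reach an accepting state) are {s4, s6, s7}.
Restricted to these states the transition graph has no cycle, so every accepting path has bounded length and L is finite.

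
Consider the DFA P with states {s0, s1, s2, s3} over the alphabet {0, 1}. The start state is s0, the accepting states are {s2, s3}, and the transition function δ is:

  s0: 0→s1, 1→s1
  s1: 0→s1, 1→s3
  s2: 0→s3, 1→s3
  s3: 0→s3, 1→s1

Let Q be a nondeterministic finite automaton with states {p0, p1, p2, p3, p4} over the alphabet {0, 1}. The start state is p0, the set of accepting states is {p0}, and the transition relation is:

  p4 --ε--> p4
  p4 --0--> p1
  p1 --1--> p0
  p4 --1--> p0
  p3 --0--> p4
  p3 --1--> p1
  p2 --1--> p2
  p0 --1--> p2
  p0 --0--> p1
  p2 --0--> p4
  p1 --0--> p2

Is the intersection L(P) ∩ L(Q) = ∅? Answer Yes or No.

No

The string 01 is accepted by both P and Q.
Hence L(P) ∩ L(Q) ≠ ∅.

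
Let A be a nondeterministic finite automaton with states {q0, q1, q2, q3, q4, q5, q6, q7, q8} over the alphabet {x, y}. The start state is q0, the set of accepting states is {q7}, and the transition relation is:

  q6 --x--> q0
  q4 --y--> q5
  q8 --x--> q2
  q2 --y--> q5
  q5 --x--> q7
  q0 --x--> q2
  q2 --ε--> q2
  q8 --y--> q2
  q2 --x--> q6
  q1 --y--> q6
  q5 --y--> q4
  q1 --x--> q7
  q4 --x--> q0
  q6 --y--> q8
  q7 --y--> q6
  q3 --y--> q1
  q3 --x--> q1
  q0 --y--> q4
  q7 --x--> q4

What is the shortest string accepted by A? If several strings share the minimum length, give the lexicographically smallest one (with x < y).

A breadth-first search from q0 reaches an accepting state first via the path q0 → q2 → q5 → q7 on input xyx.
No string of length < 3 is accepted (BFS exhausts all shorter strings without reaching an accepting state), and xyx is the lexicographically least accepting string of length 3.

xyx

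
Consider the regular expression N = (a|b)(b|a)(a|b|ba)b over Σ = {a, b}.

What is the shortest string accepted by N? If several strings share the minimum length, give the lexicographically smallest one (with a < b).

By inspection of the expression, no string of length less than 4 matches, and aaab is the lexicographically first match of length 4.

aaab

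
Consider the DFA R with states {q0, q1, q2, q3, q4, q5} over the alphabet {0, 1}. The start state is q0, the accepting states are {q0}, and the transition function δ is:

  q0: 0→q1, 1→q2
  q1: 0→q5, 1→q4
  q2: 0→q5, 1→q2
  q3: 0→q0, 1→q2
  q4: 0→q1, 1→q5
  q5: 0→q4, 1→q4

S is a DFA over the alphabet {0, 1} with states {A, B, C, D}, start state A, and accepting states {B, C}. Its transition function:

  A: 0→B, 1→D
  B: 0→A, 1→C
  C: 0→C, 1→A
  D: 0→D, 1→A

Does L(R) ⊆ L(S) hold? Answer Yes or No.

No

The empty string ε is in L(R) but not in L(S).
So L(R) ⊄ L(S).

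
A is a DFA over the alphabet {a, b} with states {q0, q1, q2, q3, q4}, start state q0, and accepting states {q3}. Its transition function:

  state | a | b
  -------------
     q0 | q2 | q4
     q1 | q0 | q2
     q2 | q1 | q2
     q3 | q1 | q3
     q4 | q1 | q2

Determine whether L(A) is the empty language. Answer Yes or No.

Yes

The states reachable from the start state are {q0, q1, q2, q4}.
None of the accepting states {q3} is reachable, so no string is accepted and L(A) = ∅.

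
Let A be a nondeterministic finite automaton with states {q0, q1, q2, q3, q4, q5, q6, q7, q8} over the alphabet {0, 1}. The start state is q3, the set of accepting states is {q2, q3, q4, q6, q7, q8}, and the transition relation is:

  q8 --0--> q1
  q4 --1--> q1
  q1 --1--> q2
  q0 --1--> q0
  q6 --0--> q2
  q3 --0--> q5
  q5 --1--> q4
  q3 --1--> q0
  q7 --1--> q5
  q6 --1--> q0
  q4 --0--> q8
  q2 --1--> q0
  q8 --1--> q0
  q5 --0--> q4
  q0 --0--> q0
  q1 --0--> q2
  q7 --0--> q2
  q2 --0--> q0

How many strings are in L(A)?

The useful subgraph on states {q1, q2, q3, q4, q5, q8} is acyclic, so L(A) is finite; the longest accepting path visits 6 useful states, giving maximum string length 5.
Counting accepting paths from q3 by length: 1 of length 0, 2 of length 2, 2 of length 3, 4 of length 4, 4 of length 5. Total 13.

13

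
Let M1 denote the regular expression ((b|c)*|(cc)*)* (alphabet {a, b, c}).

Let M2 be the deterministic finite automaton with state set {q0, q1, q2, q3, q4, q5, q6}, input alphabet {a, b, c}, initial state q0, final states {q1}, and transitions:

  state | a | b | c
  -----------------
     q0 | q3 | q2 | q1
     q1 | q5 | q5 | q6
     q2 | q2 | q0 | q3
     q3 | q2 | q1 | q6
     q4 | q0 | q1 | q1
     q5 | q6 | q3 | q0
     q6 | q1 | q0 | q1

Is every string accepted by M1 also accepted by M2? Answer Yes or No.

The empty string ε is in L(M1) but not in L(M2).
So L(M1) ⊄ L(M2).

No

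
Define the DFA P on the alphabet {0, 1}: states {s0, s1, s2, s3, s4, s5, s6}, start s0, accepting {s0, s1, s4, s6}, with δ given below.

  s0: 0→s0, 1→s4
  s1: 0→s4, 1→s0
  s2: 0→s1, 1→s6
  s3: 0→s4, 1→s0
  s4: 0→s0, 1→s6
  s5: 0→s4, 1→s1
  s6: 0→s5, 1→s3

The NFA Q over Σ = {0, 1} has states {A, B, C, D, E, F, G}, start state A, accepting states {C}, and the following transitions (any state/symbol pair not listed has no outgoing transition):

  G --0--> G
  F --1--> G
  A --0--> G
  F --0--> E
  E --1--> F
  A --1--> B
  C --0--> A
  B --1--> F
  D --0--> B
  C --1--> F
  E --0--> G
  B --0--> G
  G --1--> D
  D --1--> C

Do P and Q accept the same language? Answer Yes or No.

No

The empty string ε is accepted by P but rejected by Q.
So L(P) ≠ L(Q).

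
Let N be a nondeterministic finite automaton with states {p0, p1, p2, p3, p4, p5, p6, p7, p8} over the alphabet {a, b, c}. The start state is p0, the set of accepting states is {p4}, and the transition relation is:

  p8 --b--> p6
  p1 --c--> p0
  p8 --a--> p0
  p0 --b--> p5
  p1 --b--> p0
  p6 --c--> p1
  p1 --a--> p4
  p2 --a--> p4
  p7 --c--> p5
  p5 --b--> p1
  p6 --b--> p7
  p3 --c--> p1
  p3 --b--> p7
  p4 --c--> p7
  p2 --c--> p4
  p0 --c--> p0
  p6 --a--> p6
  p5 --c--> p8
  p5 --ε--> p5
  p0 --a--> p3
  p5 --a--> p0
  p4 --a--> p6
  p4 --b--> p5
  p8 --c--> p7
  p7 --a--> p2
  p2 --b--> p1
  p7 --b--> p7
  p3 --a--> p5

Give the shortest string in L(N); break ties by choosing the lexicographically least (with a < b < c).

aca

A breadth-first search from p0 reaches an accepting state first via the path p0 → p3 → p1 → p4 on input aca.
No string of length < 3 is accepted (BFS exhausts all shorter strings without reaching an accepting state), and aca is the lexicographically least accepting string of length 3.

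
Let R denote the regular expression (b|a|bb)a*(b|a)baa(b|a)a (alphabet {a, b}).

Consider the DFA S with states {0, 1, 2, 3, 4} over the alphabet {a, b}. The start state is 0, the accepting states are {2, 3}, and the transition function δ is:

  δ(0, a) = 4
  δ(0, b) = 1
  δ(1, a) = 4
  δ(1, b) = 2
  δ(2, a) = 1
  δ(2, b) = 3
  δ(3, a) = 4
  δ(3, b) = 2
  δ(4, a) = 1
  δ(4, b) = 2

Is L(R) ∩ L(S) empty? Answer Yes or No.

Yes

Converting the expression R to a DFA (subset construction, then merging equivalent states) gives the minimal DFA with states {r0, r1, r2, r3, r4, r5, r6, r7, r8, r9, r10, r11}, start state r0, accepting states {r11} and transitions r0: a→r1, b→r2; r1: a→r3, b→r4; r2: a→r3, b→r3; r3: a→r3, b→r5; r4: a→r6, b→r7; r5: a→r8, b→r7; r6: a→r6, b→r6; r7: a→r8, b→r6; r8: a→r9, b→r6; r9: a→r10, b→r10; r10: a→r11, b→r6; r11: a→r6, b→r6.
Exploring the product automaton R × S from the start pair (r0, 0), following both machines on each input symbol, reaches 24 state pairs: (r0, 0), (r1, 4), (r2, 1), (r3, 1), (r4, 2), (r3, 4), (r3, 2), (r5, 2), (r6, 1), (r7, 3), (r5, 3), (r8, 1), (r6, 4), (r6, 2), (r8, 4), (r7, 2), (r9, 4), (r6, 3), (r9, 1), (r10, 1), (r10, 2), (r10, 4), (r11, 4), (r11, 1).
R accepts in {r11} and S accepts in {2, 3}; no reachable pair has both components accepting, so no string drives both machines to acceptance simultaneously and L(R) ∩ L(S) = ∅.
So no string is accepted by both, and the intersection is empty.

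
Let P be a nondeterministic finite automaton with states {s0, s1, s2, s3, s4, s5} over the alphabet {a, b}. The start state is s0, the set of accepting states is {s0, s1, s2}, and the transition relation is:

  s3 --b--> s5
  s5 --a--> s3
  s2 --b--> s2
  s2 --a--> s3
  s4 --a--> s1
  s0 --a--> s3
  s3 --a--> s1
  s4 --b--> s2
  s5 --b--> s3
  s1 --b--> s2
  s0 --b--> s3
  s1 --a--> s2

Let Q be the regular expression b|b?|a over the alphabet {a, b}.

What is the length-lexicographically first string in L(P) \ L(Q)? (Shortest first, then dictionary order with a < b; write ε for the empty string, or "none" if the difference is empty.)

aa

The string aa is accepted by P but not by Q.
No shorter string lies in the difference, and aa is the lexicographically first length-2 string in L(P) \ L(Q).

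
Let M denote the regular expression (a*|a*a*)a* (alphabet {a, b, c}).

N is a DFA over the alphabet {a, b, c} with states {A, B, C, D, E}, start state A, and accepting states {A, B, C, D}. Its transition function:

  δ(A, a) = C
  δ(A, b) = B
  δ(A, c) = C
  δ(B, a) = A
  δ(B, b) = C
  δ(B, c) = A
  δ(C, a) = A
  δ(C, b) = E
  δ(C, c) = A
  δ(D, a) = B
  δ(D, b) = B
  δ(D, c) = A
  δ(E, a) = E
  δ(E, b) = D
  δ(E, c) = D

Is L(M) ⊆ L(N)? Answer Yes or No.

Yes

Converting the expression M to a DFA (subset construction, then merging equivalent states) gives the minimal DFA with states {m0, m1}, start state m0, accepting states {m0} and transitions m0: a→m0, b→m1, c→m1; m1: a→m1, b→m1, c→m1.
Exploring the product automaton M × N from the start pair (m0, A), following both machines on each input symbol, reaches 7 state pairs: (m0, A), (m0, C), (m1, B), (m1, C), (m1, E), (m1, A), (m1, D).
M accepts in {m0} and N accepts in {A, B, C, D}. The reachable pairs whose M-component is accepting are (m0, A), (m0, C); in each of them the N-component is accepting too, so the product for L(M) \ L(N) (M-component accepting, N-component rejecting) has no reachable accepting pair and the difference is empty.
Hence every string in L(M) is also in L(N).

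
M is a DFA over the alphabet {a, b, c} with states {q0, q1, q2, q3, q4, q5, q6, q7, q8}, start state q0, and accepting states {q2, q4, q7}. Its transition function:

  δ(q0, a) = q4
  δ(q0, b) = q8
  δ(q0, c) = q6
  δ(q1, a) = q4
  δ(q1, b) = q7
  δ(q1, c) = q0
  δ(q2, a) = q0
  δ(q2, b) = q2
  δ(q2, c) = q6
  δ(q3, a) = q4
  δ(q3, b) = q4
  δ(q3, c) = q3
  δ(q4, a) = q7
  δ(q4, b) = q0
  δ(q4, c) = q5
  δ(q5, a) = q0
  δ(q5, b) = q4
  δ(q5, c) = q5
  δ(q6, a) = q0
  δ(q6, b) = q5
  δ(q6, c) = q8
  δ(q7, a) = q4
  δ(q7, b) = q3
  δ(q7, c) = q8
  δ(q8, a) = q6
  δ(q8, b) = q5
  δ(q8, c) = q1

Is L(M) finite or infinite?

State q0 is reachable from the start and can reach an accepting state, and it lies on the cycle q0 → q8 → q1 → q0.
Traversing that cycle any number of times yields accepted strings of unbounded length, so the language is infinite.

infinite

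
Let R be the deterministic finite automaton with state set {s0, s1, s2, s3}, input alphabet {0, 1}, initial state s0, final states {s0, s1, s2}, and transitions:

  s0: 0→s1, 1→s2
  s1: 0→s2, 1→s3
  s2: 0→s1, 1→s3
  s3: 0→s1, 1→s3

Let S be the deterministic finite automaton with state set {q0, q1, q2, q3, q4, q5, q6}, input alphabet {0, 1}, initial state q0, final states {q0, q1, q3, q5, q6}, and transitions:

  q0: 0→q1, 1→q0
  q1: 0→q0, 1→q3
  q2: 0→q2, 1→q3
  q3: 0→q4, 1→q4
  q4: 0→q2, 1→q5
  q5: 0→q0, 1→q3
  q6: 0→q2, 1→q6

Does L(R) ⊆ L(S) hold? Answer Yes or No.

No

The string 010 is in L(R) but not in L(S).
So L(R) ⊄ L(S).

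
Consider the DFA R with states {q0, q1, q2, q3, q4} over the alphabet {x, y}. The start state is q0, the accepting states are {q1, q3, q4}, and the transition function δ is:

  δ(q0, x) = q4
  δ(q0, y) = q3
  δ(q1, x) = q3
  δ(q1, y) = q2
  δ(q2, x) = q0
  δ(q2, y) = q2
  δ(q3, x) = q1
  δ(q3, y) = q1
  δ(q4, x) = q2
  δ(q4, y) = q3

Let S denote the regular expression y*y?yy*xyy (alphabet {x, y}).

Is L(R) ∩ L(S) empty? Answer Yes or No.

The string yyyxyy is accepted by both R and S.
Hence L(R) ∩ L(S) ≠ ∅.

No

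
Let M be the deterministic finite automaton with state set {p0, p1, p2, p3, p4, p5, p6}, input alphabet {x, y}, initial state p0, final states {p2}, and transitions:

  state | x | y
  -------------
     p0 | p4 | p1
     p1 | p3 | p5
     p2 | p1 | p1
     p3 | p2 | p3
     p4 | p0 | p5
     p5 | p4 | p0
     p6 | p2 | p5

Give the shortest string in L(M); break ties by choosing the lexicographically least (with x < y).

yxx

A breadth-first search from p0 reaches an accepting state first via the path p0 → p1 → p3 → p2 on input yxx.
No string of length < 3 is accepted (BFS exhausts all shorter strings without reaching an accepting state), and yxx is the lexicographically least accepting string of length 3.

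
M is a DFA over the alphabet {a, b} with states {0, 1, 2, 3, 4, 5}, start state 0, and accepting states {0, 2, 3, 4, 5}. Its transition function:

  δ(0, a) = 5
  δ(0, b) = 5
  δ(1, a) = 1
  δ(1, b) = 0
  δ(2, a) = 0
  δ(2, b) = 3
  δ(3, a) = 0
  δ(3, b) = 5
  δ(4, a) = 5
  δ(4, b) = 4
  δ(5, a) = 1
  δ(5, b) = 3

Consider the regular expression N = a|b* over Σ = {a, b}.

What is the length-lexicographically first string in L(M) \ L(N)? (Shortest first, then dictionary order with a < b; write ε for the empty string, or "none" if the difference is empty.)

The string ab is accepted by M but not by N.
No shorter string lies in the difference, and ab is the lexicographically first length-2 string in L(M) \ L(N).

ab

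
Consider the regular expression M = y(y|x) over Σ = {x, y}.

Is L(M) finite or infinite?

finite

The expression contains no Kleene star (every subexpression denotes a finite set), so L(M) is finite.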